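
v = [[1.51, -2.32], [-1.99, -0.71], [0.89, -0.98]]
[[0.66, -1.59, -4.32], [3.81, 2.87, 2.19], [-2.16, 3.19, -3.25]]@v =[[0.32, 3.83],[1.99, -13.02],[-12.50, 5.93]]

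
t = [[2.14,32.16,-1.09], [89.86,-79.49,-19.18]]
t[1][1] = -79.49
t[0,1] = 32.16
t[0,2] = -1.09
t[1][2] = -19.18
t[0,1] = 32.16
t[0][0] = 2.14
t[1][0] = 89.86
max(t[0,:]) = 32.16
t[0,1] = 32.16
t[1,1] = -79.49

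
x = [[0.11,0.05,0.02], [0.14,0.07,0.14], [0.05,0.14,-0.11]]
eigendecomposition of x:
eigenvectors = [[0.44, 0.59, 0.02], [0.8, -0.68, -0.49], [0.41, -0.44, 0.87]]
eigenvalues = [0.22, 0.04, -0.19]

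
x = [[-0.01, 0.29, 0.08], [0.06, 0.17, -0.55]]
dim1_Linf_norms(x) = [0.29, 0.55]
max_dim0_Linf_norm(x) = 0.55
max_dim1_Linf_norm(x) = 0.55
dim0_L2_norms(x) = [0.06, 0.34, 0.56]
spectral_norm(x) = 0.58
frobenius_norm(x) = 0.65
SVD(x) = [[0.02, 1.0], [1.0, -0.02]] @ diag([0.5788698914383287, 0.30084821552766056]) @ [[0.1, 0.3, -0.95],  [-0.04, 0.95, 0.3]]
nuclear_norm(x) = 0.88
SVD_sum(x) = [[0.00, 0.00, -0.01], [0.06, 0.18, -0.55]] + [[-0.01, 0.29, 0.09], [0.0, -0.01, -0.00]]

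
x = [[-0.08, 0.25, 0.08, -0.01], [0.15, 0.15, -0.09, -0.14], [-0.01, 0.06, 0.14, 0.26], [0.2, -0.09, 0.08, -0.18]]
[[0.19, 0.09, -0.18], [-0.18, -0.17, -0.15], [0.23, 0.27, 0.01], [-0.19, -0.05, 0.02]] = x @ [[-0.73, -0.14, -0.08], [0.31, 0.06, -0.73], [0.70, 0.91, 0.03], [0.39, 0.52, 0.17]]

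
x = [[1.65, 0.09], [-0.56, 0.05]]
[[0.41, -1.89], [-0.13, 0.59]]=x@ [[0.24, -1.11],  [0.14, -0.65]]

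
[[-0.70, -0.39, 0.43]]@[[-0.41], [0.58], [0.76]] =[[0.39]]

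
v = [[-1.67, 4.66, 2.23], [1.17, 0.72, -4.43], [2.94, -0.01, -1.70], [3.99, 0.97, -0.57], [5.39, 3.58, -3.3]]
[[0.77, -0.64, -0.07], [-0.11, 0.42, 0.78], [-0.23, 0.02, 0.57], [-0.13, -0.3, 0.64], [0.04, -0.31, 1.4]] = v@ [[-0.06, -0.07, 0.12], [0.13, -0.1, 0.09], [0.03, -0.13, -0.13]]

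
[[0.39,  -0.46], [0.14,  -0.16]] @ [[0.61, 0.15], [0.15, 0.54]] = [[0.17, -0.19], [0.06, -0.07]]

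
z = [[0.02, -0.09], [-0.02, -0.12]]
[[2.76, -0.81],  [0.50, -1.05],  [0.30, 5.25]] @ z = [[0.07,  -0.15], [0.03,  0.08], [-0.1,  -0.66]]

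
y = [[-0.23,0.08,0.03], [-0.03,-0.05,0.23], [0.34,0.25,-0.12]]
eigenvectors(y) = [[0.08+0.28j, 0.08-0.28j, 0.18+0.00j], [(-0.61-0.16j), -0.61+0.16j, (0.67+0j)], [0.72+0.00j, 0.72-0.00j, (0.73+0j)]]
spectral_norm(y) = 0.48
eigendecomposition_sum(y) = [[-0.12+0.09j, (0.03+0.02j), 0.00-0.04j], [-0.04-0.33j, -0.07+0.03j, (0.08+0.06j)], [(0.14+0.35j), (0.07-0.05j), (-0.1-0.04j)]] + [[-0.12-0.09j, (0.03-0.02j), 0.04j], [(-0.04+0.33j), (-0.07-0.03j), (0.08-0.06j)], [(0.14-0.35j), 0.07+0.05j, (-0.1+0.04j)]] + [[(0.01-0j), 0.03+0.00j, (0.02+0j)], [(0.05-0j), 0.10+0.00j, (0.08+0j)], [(0.06-0j), (0.1+0j), (0.08+0j)]]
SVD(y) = [[-0.34, 0.63, 0.7], [-0.28, -0.78, 0.56], [0.9, -0.0, 0.44]] @ diag([0.4810532816342298, 0.21967810594382045, 0.17125790492083579]) @ [[0.82, 0.44, -0.38],[-0.55, 0.4, -0.73],[-0.17, 0.80, 0.57]]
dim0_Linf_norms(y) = [0.34, 0.25, 0.23]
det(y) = 0.02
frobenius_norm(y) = 0.56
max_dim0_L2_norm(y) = 0.41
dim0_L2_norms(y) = [0.41, 0.27, 0.26]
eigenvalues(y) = [(-0.3+0.08j), (-0.3-0.08j), (0.19+0j)]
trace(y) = -0.40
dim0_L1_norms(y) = [0.6, 0.38, 0.38]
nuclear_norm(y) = 0.87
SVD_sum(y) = [[-0.13, -0.07, 0.06], [-0.11, -0.06, 0.05], [0.35, 0.19, -0.16]] + [[-0.08, 0.06, -0.10], [0.09, -0.07, 0.12], [0.00, -0.00, 0.00]] + [[-0.02, 0.1, 0.07],[-0.02, 0.08, 0.06],[-0.01, 0.06, 0.04]]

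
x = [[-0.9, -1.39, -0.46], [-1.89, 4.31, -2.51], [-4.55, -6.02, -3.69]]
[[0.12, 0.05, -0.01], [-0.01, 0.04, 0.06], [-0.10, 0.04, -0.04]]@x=[[-0.16, 0.11, -0.14],[-0.34, -0.17, -0.32],[0.2, 0.55, 0.09]]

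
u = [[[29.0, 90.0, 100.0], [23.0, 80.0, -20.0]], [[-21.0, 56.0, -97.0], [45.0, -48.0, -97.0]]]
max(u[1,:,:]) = 56.0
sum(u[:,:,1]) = 178.0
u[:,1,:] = [[23.0, 80.0, -20.0], [45.0, -48.0, -97.0]]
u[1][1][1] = -48.0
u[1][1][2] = -97.0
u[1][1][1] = -48.0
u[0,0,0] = 29.0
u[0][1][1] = 80.0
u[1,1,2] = -97.0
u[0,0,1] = 90.0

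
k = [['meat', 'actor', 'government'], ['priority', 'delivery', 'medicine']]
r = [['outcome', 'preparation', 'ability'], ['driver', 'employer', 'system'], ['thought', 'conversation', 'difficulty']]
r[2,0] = 'thought'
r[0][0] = 'outcome'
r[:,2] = ['ability', 'system', 'difficulty']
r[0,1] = 'preparation'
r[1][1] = 'employer'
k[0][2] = 'government'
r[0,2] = 'ability'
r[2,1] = 'conversation'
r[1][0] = 'driver'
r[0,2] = 'ability'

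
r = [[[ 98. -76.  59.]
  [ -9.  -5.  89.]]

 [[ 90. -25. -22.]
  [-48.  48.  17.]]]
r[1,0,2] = -22.0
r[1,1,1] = 48.0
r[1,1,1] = 48.0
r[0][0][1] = -76.0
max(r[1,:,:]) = 90.0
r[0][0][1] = -76.0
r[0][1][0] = -9.0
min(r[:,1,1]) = -5.0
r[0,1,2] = 89.0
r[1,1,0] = -48.0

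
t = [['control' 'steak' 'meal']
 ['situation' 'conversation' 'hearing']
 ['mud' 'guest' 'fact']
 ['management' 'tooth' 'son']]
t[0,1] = 'steak'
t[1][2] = 'hearing'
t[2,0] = 'mud'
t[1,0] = 'situation'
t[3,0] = 'management'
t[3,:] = ['management', 'tooth', 'son']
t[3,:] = ['management', 'tooth', 'son']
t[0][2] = 'meal'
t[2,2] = 'fact'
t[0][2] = 'meal'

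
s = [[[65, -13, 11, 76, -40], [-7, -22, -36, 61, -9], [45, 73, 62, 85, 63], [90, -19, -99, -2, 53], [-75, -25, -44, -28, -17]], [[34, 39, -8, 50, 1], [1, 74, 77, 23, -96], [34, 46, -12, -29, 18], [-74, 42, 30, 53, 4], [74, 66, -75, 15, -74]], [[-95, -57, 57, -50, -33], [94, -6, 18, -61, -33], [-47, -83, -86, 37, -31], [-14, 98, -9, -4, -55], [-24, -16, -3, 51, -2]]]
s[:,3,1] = [-19, 42, 98]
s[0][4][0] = -75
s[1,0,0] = 34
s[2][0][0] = -95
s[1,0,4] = 1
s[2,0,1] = -57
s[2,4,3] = 51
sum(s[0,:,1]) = -6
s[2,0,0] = -95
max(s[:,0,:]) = 76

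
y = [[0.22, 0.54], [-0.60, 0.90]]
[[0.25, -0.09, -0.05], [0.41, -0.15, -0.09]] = y@[[0.01, -0.0, -0.0],[0.46, -0.17, -0.10]]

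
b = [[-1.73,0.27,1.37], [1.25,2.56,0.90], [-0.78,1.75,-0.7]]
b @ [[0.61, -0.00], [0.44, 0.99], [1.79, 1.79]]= [[1.52, 2.72], [3.50, 4.15], [-0.96, 0.48]]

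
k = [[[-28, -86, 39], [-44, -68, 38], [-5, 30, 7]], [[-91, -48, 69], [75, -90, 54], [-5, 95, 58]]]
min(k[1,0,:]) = -91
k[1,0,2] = 69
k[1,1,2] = 54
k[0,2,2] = 7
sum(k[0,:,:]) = -117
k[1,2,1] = 95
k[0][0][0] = -28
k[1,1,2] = 54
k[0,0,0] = -28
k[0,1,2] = 38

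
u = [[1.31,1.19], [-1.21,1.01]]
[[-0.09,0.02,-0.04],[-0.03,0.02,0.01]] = u @ [[-0.02, 0.00, -0.02], [-0.05, 0.02, -0.01]]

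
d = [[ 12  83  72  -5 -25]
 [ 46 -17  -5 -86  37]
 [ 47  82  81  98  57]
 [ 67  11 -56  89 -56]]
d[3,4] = -56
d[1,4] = 37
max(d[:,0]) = 67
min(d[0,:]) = -25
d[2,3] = 98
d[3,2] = -56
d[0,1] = 83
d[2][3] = 98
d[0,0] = 12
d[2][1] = 82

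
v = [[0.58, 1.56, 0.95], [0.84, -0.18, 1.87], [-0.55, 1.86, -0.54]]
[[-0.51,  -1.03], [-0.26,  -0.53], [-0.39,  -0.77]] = v@[[0.09, 0.18], [-0.24, -0.48], [-0.2, -0.41]]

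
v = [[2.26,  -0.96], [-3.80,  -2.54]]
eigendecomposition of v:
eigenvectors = [[0.82, 0.17], [-0.57, 0.98]]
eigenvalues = [2.93, -3.21]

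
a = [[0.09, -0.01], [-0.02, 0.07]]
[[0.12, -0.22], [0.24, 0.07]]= a @ [[1.79,-2.39], [3.91,0.38]]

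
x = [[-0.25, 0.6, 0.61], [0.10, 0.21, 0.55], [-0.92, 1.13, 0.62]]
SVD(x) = [[-0.47,-0.42,-0.78], [-0.21,-0.8,0.56], [-0.86,0.42,0.29]] @ diag([1.8254345106315353, 0.5707824224801191, 0.02993782863088474]) @ [[0.49, -0.71, -0.51], [-0.64, 0.11, -0.76], [-0.59, -0.70, 0.4]]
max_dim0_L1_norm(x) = 1.94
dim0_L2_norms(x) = [0.96, 1.3, 1.03]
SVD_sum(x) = [[-0.42,0.61,0.44], [-0.19,0.27,0.20], [-0.76,1.11,0.8]] + [[0.15, -0.03, 0.18], [0.30, -0.05, 0.35], [-0.16, 0.03, -0.18]] + [[0.01, 0.02, -0.01], [-0.01, -0.01, 0.01], [-0.01, -0.01, 0.00]]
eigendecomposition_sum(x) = [[-0.57, 0.84, 0.73], [-0.53, 0.78, 0.67], [-0.44, 0.66, 0.57]] + [[0.24,-0.16,-0.12], [0.23,-0.16,-0.11], [-0.08,0.05,0.04]] + [[0.08, -0.08, -0.00], [0.39, -0.41, -0.01], [-0.4, 0.42, 0.01]]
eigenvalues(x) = [0.78, 0.12, -0.32]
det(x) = -0.03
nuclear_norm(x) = 2.43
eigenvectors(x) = [[-0.64,  0.7,  0.14], [-0.59,  0.67,  0.7], [-0.50,  -0.23,  -0.7]]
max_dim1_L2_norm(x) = 1.58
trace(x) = 0.58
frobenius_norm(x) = 1.91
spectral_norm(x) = 1.83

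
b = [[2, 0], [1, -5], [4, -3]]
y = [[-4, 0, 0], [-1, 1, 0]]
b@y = [[-8, 0, 0], [1, -5, 0], [-13, -3, 0]]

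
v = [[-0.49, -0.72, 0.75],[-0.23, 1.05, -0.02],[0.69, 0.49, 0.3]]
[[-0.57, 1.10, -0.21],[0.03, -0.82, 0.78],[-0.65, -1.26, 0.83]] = v @ [[-0.41, -1.03, 0.31], [-0.08, -1.01, 0.82], [-1.10, -0.17, 0.71]]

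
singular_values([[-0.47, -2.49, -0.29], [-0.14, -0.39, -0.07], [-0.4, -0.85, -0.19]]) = [2.75, 0.24, 0.0]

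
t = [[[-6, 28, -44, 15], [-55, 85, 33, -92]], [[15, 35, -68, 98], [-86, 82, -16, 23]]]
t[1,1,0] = -86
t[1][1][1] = 82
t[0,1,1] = 85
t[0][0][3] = 15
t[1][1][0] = -86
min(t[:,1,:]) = -92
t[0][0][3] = 15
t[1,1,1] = 82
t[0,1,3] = -92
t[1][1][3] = 23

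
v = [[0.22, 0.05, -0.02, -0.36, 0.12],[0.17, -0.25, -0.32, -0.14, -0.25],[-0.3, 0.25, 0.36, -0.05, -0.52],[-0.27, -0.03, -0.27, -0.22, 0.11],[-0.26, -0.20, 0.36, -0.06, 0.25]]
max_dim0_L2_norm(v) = 0.66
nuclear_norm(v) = 2.63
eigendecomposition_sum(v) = [[0.03+0.04j, (-0.03-0j), 0.00-0.07j, (-0.02-0j), 0.08+0.00j], [(0.06-0.07j), (0.01+0.05j), (-0.13+0.04j), 0.01+0.03j, -0.04-0.14j], [(-0.2-0.06j), (0.09-0.05j), (0.19+0.24j), (0.06-0.05j), (-0.25+0.2j)], [0.05-0.01j, -0.01+0.02j, -0.08-0.03j, -0.01+0.02j, (0.03-0.08j)], [-0.06+0.15j, -0.04-0.08j, (0.2-0.14j), (-0.04-0.05j), 0.14+0.22j]] + [[0.03-0.04j, -0.03+0.00j, 0.00+0.07j, (-0.02+0j), 0.08-0.00j],[0.06+0.07j, 0.01-0.05j, -0.13-0.04j, (0.01-0.03j), (-0.04+0.14j)],[(-0.2+0.06j), 0.09+0.05j, (0.19-0.24j), (0.06+0.05j), -0.25-0.20j],[0.05+0.01j, -0.01-0.02j, (-0.08+0.03j), (-0.01-0.02j), 0.03+0.08j],[(-0.06-0.15j), -0.04+0.08j, (0.2+0.14j), (-0.04+0.05j), 0.14-0.22j]] + [[(0.27+0j), (0.05-0j), 0.02+0.00j, -0.16+0.00j, -0.05-0.00j], [(0.08+0j), (0.02-0j), 0.01+0.00j, (-0.05+0j), (-0.02-0j)], [0.15+0.00j, 0.03-0.00j, (0.01+0j), (-0.09+0j), (-0.03-0j)], [(-0.2-0j), -0.04+0.00j, (-0.02-0j), 0.11-0.00j, 0.04+0.00j], [-0.12-0.00j, -0.02+0.00j, -0.01-0.00j, (0.07-0j), (0.02+0j)]] + [[(-0.05-0.02j), (0.02+0.06j), -0.03+0.00j, -0.08-0.01j, (0.01+0.03j)],[(-0.01-0.17j), -0.14+0.14j, (-0.03-0.07j), (-0.06-0.26j), (-0.08+0.06j)],[(-0.03-0j), (0.02+0.03j), -0.01+0.00j, (-0.04+0j), 0.01+0.01j],[-0.09-0.06j, (0.02+0.13j), -0.05-0.01j, -0.16-0.08j, 0.07j],[-0.01-0.06j, -0.05+0.06j, -0.02-0.03j, -0.03-0.10j, (-0.03+0.03j)]] + [[(-0.05+0.02j),(0.02-0.06j),(-0.03-0j),(-0.08+0.01j),(0.01-0.03j)],[(-0.01+0.17j),(-0.14-0.14j),-0.03+0.07j,(-0.06+0.26j),(-0.08-0.06j)],[(-0.03+0j),(0.02-0.03j),-0.01-0.00j,(-0.04-0j),(0.01-0.01j)],[(-0.09+0.06j),0.02-0.13j,(-0.05+0.01j),(-0.16+0.08j),0.00-0.07j],[(-0.01+0.06j),(-0.05-0.06j),-0.02+0.03j,(-0.03+0.1j),(-0.03-0.03j)]]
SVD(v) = [[-0.26, -0.02, -0.28, -0.92, -0.05],[-0.37, 0.54, -0.26, 0.14, 0.70],[0.83, 0.43, -0.3, -0.15, 0.03],[-0.18, -0.09, -0.83, 0.33, -0.41],[0.25, -0.72, -0.27, -0.00, 0.59]] @ diag([0.8084401827532183, 0.6398564415168865, 0.46547387703762, 0.3961621384411581, 0.3163824189498932]) @ [[-0.48, 0.30, 0.7, 0.16, -0.41],[0.26, 0.19, -0.39, -0.04, -0.86],[0.60, 0.12, 0.23, 0.75, 0.07],[-0.56, -0.32, -0.43, 0.63, -0.07],[0.18, -0.87, 0.35, -0.08, -0.29]]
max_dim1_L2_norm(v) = 0.74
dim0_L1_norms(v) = [1.22, 0.78, 1.33, 0.83, 1.25]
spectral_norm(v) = 0.81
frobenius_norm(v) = 1.24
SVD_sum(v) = [[0.10,  -0.06,  -0.15,  -0.03,  0.09], [0.14,  -0.09,  -0.21,  -0.05,  0.12], [-0.32,  0.2,  0.47,  0.11,  -0.27], [0.07,  -0.04,  -0.1,  -0.02,  0.06], [-0.10,  0.06,  0.14,  0.03,  -0.08]] + [[-0.0, -0.00, 0.01, 0.0, 0.01], [0.09, 0.06, -0.14, -0.01, -0.30], [0.07, 0.05, -0.11, -0.01, -0.24], [-0.01, -0.01, 0.02, 0.00, 0.05], [-0.12, -0.08, 0.18, 0.02, 0.40]] + [[-0.08,-0.02,-0.03,-0.10,-0.01], [-0.07,-0.01,-0.03,-0.09,-0.01], [-0.09,-0.02,-0.03,-0.11,-0.01], [-0.23,-0.05,-0.09,-0.29,-0.03], [-0.08,-0.01,-0.03,-0.1,-0.01]] + [[0.20, 0.12, 0.16, -0.23, 0.03], [-0.03, -0.02, -0.02, 0.03, -0.00], [0.03, 0.02, 0.03, -0.04, 0.0], [-0.07, -0.04, -0.06, 0.08, -0.01], [0.00, 0.0, 0.0, -0.0, 0.00]] + [[-0.00,0.01,-0.01,0.00,0.00], [0.04,-0.19,0.08,-0.02,-0.06], [0.0,-0.01,0.0,-0.0,-0.0], [-0.02,0.11,-0.04,0.01,0.04], [0.03,-0.16,0.06,-0.02,-0.05]]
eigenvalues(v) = [(0.35+0.56j), (0.35-0.56j), (0.43+0j), (-0.39+0.08j), (-0.39-0.08j)]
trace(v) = 0.36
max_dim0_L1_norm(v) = 1.33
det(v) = 0.03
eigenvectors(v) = [[0.13+0.11j, (0.13-0.11j), 0.69+0.00j, (-0.09+0.22j), (-0.09-0.22j)], [0.12-0.29j, (0.12+0.29j), (0.21+0j), (-0.77+0j), -0.77-0.00j], [-0.71+0.00j, (-0.71-0j), (0.38+0j), -0.02+0.13j, -0.02-0.13j], [0.17-0.09j, 0.17+0.09j, -0.50+0.00j, (-0.3+0.4j), -0.30-0.40j], [-0.04+0.57j, -0.04-0.57j, -0.30+0.00j, -0.30+0.02j, (-0.3-0.02j)]]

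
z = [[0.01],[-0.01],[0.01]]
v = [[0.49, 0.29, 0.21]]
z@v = [[0.0, 0.00, 0.00], [-0.0, -0.00, -0.00], [0.00, 0.00, 0.00]]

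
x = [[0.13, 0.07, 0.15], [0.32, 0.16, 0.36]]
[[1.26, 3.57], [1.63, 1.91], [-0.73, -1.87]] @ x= [[1.31, 0.66, 1.47], [0.82, 0.42, 0.93], [-0.69, -0.35, -0.78]]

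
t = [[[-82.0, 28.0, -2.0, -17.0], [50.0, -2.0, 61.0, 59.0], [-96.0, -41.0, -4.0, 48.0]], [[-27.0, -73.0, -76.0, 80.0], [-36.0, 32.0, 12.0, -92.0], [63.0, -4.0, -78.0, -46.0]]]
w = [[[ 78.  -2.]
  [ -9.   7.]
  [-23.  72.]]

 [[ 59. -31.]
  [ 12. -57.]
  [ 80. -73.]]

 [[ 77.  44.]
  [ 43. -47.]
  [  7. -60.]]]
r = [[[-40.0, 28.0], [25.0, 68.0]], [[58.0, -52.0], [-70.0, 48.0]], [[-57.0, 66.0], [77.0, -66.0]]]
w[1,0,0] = 59.0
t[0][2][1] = -41.0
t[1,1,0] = -36.0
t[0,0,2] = -2.0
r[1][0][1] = -52.0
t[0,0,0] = -82.0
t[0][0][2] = -2.0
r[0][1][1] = 68.0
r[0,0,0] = -40.0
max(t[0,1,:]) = 61.0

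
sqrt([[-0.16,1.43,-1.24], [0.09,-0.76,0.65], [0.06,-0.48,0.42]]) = [[0.03+0.22j, (0.33-1.95j), (-0.44+1.65j)],[(0.03-0.12j), (-0+1.07j), 0.10-0.90j],[0.04-0.08j, (-0.05+0.67j), 0.18-0.57j]]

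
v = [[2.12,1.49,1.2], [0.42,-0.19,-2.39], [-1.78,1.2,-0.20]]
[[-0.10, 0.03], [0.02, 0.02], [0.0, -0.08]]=v @ [[-0.02, 0.03], [-0.03, -0.02], [-0.01, -0.0]]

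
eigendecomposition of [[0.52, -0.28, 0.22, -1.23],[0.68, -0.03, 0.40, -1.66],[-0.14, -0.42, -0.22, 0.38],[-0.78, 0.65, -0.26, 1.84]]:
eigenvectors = [[-0.4, -0.33, -0.78, -0.07], [-0.68, -0.73, -0.2, -0.28], [0.33, 0.52, 0.56, 0.94], [0.51, 0.30, -0.18, 0.2]]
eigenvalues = [1.42, 0.69, 0.0, -0.0]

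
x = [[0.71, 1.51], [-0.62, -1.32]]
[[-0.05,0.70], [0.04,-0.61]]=x @ [[0.34, -0.1], [-0.19, 0.51]]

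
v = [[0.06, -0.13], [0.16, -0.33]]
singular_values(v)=[0.39, 0.0]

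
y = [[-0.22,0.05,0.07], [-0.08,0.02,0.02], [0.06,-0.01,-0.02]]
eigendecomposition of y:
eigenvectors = [[(0.91+0j),  -0.23+0.17j,  -0.23-0.17j], [(0.32+0j),  (-0.77+0j),  -0.77-0.00j], [(-0.25+0j),  -0.19+0.53j,  -0.19-0.53j]]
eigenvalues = [(-0.22+0j), 0j, -0j]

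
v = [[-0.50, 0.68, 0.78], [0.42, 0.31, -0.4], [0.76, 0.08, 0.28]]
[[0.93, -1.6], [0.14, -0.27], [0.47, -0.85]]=v@[[0.30,-0.56], [0.86,-1.51], [0.63,-1.09]]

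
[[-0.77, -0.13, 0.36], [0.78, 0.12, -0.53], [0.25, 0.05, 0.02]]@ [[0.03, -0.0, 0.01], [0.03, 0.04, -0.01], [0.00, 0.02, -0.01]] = [[-0.03, 0.0, -0.01], [0.03, -0.01, 0.01], [0.01, 0.00, 0.0]]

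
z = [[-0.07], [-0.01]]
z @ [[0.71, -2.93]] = [[-0.05, 0.21],[-0.01, 0.03]]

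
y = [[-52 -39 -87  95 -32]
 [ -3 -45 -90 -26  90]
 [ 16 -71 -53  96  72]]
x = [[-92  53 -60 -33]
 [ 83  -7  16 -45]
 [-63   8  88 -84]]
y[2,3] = 96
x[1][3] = -45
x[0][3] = -33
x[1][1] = -7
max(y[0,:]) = 95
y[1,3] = -26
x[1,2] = 16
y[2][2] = -53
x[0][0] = -92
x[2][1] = 8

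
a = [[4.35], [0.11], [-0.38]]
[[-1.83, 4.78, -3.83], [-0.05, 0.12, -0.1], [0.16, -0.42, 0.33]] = a @ [[-0.42, 1.1, -0.88]]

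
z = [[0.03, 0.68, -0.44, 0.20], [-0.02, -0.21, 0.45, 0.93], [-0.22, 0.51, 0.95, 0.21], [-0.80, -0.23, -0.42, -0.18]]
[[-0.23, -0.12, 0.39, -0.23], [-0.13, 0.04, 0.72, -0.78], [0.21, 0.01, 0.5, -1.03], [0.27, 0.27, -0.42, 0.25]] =z@[[-0.38, -0.3, 0.14, 0.29],  [-0.08, -0.14, 0.43, -0.53],  [0.24, 0.02, 0.15, -0.58],  [-0.28, -0.01, 0.80, -0.67]]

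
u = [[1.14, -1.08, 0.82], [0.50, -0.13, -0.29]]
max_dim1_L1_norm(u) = 3.04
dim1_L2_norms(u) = [1.77, 0.59]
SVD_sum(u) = [[1.19, -1.07, 0.75], [0.2, -0.18, 0.12]] + [[-0.05, -0.01, 0.07], [0.3, 0.05, -0.41]]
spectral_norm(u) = 1.79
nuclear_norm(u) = 2.32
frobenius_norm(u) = 1.87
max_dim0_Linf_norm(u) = 1.14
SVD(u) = [[-0.99, -0.16], [-0.16, 0.99]] @ diag([1.7934182133992993, 0.5225429282342898]) @ [[-0.67, 0.61, -0.42], [0.59, 0.09, -0.80]]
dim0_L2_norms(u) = [1.24, 1.09, 0.87]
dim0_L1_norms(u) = [1.64, 1.21, 1.11]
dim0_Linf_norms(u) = [1.14, 1.08, 0.82]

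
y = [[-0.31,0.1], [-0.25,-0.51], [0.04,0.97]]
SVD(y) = [[0.05, 0.85], [-0.48, 0.49], [0.87, 0.22]] @ diag([1.108215445240279, 0.3782307852765159]) @ [[0.13, 0.99], [-0.99, 0.13]]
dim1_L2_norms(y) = [0.33, 0.57, 0.97]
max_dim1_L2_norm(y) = 0.97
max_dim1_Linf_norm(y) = 0.97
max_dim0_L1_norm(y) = 1.58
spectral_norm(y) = 1.11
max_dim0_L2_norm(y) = 1.1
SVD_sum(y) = [[0.01, 0.06],[-0.07, -0.53],[0.12, 0.96]] + [[-0.32, 0.04], [-0.18, 0.02], [-0.08, 0.01]]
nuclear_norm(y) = 1.49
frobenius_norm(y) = 1.17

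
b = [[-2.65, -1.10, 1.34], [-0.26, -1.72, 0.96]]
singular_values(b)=[3.45, 1.44]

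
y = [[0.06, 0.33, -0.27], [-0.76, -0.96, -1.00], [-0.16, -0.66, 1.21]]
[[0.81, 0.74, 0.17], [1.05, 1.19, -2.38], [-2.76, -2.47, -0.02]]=y@[[-0.56,-1.02,1.44], [1.15,1.17,0.74], [-1.73,-1.54,0.58]]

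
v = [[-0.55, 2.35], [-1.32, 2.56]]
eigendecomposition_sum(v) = [[-0.28+1.36j, 1.18-1.43j], [(-0.66+0.8j), (1.28-0.53j)]] + [[-0.28-1.36j, 1.18+1.43j], [-0.66-0.80j, 1.28+0.53j]]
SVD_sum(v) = [[-0.87, 2.22], [-1.05, 2.67]] + [[0.32, 0.13], [-0.27, -0.11]]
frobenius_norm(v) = 3.76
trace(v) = 2.01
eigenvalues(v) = [(1+0.83j), (1-0.83j)]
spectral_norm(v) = 3.73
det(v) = 1.69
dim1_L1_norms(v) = [2.9, 3.88]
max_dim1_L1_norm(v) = 3.88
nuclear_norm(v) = 4.18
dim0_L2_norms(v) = [1.43, 3.48]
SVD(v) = [[-0.64, -0.77], [-0.77, 0.64]] @ diag([3.7302507304305927, 0.4541249697187131]) @ [[0.37, -0.93],[-0.93, -0.37]]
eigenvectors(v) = [[(0.8+0j), (0.8-0j)], [(0.53+0.28j), (0.53-0.28j)]]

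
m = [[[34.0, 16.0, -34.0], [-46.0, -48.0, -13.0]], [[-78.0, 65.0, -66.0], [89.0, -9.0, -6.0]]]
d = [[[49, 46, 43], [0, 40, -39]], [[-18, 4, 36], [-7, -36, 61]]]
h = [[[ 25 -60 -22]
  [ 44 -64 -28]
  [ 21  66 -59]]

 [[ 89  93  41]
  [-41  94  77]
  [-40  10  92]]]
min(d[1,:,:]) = -36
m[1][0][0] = -78.0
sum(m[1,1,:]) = 74.0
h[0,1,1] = -64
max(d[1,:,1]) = 4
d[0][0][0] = 49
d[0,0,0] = 49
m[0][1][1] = -48.0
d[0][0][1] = 46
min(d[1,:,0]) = -18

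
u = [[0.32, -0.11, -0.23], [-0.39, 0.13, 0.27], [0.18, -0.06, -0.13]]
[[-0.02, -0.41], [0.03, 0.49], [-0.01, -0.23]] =u@[[-0.48, -0.7], [1.16, 0.53], [-1.13, 0.56]]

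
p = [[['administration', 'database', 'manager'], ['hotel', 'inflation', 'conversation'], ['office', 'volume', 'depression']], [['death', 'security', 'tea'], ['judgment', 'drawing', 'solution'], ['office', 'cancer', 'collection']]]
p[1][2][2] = 'collection'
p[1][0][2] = 'tea'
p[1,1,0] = 'judgment'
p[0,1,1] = 'inflation'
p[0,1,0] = 'hotel'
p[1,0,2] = 'tea'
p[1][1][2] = 'solution'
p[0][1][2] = 'conversation'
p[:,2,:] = [['office', 'volume', 'depression'], ['office', 'cancer', 'collection']]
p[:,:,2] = [['manager', 'conversation', 'depression'], ['tea', 'solution', 'collection']]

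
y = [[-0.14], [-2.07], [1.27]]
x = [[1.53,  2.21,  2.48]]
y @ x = [[-0.21, -0.31, -0.35], [-3.17, -4.57, -5.13], [1.94, 2.81, 3.15]]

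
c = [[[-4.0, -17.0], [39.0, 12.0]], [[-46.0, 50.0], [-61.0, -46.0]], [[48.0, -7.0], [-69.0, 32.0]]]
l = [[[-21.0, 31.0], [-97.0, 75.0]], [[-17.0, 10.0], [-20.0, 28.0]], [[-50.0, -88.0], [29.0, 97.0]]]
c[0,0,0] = -4.0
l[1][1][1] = 28.0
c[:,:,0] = [[-4.0, 39.0], [-46.0, -61.0], [48.0, -69.0]]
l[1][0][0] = -17.0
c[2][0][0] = 48.0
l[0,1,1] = 75.0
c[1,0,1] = 50.0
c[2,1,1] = 32.0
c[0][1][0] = 39.0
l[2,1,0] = 29.0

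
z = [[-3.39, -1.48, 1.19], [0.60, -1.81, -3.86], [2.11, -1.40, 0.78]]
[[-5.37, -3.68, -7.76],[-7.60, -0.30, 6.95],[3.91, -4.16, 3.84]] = z @ [[1.81, -0.19, 2.02], [0.94, 2.15, -0.42], [1.81, -0.96, -1.29]]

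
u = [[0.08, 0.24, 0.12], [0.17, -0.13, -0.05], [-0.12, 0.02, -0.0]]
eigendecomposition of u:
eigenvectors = [[0.5, -0.73, -0.06], [-0.79, -0.5, -0.43], [0.35, 0.47, 0.90]]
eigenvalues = [-0.22, 0.17, -0.0]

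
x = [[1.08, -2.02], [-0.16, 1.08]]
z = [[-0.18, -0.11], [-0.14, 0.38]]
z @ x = [[-0.18, 0.24], [-0.21, 0.69]]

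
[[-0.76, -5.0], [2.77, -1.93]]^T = [[-0.76, 2.77], [-5.00, -1.93]]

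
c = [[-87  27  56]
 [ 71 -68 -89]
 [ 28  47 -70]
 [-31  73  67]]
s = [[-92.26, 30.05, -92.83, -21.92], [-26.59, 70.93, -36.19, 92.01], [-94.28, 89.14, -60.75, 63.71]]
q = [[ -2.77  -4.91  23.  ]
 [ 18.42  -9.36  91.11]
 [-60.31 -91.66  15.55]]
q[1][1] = -9.36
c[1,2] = -89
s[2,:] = [-94.28, 89.14, -60.75, 63.71]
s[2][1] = 89.14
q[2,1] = -91.66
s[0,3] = -21.92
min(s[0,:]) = -92.83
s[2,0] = -94.28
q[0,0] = -2.77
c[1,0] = 71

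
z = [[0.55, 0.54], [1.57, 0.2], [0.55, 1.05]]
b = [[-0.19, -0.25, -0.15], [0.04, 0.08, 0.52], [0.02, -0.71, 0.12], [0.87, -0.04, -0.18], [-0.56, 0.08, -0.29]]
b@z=[[-0.58, -0.31], [0.43, 0.58], [-1.04, -0.01], [0.32, 0.27], [-0.34, -0.59]]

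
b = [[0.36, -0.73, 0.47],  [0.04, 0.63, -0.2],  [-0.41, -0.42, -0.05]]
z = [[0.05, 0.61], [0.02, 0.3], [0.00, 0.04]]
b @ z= [[0.00,  0.02], [0.01,  0.21], [-0.03,  -0.38]]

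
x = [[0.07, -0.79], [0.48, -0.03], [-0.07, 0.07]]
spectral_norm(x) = 0.80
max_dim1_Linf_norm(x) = 0.79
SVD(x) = [[0.98, -0.16],  [0.15, 0.98],  [-0.10, -0.12]] @ diag([0.8023044779269595, 0.47582299723568333]) @ [[0.18, -0.98], [0.98, 0.18]]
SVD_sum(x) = [[0.14,-0.78],[0.02,-0.11],[-0.01,0.08]] + [[-0.07, -0.01], [0.46, 0.08], [-0.06, -0.01]]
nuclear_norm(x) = 1.28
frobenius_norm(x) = 0.93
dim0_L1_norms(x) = [0.62, 0.89]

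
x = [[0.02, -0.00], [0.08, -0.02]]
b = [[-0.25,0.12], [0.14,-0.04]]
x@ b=[[-0.00, 0.00], [-0.02, 0.01]]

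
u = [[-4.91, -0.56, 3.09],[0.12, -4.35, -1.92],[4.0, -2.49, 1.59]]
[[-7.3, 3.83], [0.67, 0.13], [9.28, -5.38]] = u @[[1.88, -1.08], [-0.35, 0.14], [0.56, -0.45]]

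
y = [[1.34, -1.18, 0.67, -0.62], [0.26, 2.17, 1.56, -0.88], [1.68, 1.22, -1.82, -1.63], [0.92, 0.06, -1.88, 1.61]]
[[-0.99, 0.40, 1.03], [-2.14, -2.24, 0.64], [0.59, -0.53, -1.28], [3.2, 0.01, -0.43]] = y @ [[0.12,  -0.33,  0.44], [0.01,  -0.81,  -0.14], [-0.94,  -0.37,  0.72], [0.82,  -0.21,  0.33]]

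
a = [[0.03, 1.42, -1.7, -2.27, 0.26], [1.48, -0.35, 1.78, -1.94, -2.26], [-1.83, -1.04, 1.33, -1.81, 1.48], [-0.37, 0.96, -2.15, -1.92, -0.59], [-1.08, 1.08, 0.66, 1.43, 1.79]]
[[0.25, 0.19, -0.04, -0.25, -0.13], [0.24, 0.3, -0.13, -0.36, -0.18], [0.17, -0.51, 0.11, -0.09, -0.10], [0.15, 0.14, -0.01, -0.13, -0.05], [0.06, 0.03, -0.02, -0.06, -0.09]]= a @ [[-0.03, 0.07, -0.02, -0.0, 0.02],[0.12, 0.23, -0.07, -0.16, -0.1],[0.07, 0.04, -0.03, -0.1, -0.07],[-0.09, 0.02, -0.0, 0.09, 0.05],[-0.01, -0.11, 0.03, 0.03, 0.01]]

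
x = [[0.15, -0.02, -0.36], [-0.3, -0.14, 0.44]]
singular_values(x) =[0.66, 0.12]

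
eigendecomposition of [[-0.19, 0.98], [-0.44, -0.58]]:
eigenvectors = [[0.83+0.00j,(0.83-0j)], [-0.17+0.53j,-0.17-0.53j]]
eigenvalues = [(-0.39+0.63j), (-0.39-0.63j)]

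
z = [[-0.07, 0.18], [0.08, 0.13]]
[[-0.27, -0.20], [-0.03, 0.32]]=z @[[1.28, 3.57], [-1.02, 0.25]]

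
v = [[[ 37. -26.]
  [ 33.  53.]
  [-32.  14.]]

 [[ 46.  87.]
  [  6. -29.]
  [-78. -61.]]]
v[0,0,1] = -26.0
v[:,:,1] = [[-26.0, 53.0, 14.0], [87.0, -29.0, -61.0]]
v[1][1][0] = 6.0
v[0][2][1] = 14.0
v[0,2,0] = -32.0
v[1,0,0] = 46.0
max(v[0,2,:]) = 14.0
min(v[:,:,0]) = -78.0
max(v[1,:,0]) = 46.0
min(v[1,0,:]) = 46.0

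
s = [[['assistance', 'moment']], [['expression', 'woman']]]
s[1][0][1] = 'woman'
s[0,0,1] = 'moment'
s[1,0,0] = 'expression'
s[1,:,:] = [['expression', 'woman']]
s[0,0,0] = 'assistance'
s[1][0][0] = 'expression'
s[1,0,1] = 'woman'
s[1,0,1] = 'woman'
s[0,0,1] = 'moment'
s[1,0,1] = 'woman'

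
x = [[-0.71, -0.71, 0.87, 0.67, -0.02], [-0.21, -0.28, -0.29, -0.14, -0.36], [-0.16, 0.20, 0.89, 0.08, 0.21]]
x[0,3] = 0.667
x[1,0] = -0.211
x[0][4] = -0.021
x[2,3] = 0.078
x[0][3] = 0.667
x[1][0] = -0.211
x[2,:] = [-0.165, 0.199, 0.891, 0.078, 0.21]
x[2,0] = -0.165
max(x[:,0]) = -0.165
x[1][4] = -0.361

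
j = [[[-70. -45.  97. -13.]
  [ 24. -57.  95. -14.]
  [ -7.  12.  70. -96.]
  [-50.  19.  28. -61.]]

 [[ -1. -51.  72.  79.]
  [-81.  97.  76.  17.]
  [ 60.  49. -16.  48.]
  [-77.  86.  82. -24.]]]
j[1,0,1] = -51.0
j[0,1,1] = -57.0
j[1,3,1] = 86.0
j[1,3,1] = 86.0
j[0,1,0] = 24.0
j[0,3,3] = -61.0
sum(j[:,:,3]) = -64.0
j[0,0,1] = -45.0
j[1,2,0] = 60.0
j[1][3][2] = 82.0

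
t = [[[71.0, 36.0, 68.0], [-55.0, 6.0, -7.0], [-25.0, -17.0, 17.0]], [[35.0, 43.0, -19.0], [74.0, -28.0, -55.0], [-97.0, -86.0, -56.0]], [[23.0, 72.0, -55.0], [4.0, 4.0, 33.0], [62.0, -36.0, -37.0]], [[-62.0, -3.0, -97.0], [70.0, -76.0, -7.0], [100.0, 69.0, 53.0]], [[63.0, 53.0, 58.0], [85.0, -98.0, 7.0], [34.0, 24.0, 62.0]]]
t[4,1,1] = -98.0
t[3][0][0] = -62.0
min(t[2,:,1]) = -36.0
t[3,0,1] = -3.0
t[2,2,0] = 62.0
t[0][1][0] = -55.0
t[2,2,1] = -36.0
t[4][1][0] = 85.0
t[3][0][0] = -62.0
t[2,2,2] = -37.0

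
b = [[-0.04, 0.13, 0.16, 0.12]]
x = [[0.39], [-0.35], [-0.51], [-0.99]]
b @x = [[-0.26]]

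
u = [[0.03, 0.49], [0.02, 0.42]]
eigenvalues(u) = [0.01, 0.44]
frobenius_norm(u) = 0.65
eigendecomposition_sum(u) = [[0.01, -0.01],[-0.00, 0.0]] + [[0.02, 0.5],  [0.02, 0.42]]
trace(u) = 0.45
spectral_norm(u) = 0.65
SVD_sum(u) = [[0.03, 0.49], [0.02, 0.42]] + [[0.00,-0.00], [-0.00,0.00]]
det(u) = 0.00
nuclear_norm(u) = 0.65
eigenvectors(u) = [[-1.0,-0.76],[0.05,-0.65]]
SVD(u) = [[0.76,0.65], [0.65,-0.76]] @ diag([0.6463599880854392, 0.004331951314458344]) @ [[0.06,1.00], [1.0,-0.06]]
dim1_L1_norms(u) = [0.52, 0.44]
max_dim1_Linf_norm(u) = 0.49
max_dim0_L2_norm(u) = 0.65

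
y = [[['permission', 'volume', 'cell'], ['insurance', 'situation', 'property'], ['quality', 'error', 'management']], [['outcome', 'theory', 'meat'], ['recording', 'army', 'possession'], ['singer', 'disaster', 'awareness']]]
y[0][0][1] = 'volume'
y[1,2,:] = ['singer', 'disaster', 'awareness']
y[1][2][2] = 'awareness'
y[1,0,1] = 'theory'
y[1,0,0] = 'outcome'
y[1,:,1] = ['theory', 'army', 'disaster']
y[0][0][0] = 'permission'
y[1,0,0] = 'outcome'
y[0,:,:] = [['permission', 'volume', 'cell'], ['insurance', 'situation', 'property'], ['quality', 'error', 'management']]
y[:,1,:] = [['insurance', 'situation', 'property'], ['recording', 'army', 'possession']]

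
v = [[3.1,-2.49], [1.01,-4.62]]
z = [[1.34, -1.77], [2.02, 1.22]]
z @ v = [[2.37, 4.84], [7.49, -10.67]]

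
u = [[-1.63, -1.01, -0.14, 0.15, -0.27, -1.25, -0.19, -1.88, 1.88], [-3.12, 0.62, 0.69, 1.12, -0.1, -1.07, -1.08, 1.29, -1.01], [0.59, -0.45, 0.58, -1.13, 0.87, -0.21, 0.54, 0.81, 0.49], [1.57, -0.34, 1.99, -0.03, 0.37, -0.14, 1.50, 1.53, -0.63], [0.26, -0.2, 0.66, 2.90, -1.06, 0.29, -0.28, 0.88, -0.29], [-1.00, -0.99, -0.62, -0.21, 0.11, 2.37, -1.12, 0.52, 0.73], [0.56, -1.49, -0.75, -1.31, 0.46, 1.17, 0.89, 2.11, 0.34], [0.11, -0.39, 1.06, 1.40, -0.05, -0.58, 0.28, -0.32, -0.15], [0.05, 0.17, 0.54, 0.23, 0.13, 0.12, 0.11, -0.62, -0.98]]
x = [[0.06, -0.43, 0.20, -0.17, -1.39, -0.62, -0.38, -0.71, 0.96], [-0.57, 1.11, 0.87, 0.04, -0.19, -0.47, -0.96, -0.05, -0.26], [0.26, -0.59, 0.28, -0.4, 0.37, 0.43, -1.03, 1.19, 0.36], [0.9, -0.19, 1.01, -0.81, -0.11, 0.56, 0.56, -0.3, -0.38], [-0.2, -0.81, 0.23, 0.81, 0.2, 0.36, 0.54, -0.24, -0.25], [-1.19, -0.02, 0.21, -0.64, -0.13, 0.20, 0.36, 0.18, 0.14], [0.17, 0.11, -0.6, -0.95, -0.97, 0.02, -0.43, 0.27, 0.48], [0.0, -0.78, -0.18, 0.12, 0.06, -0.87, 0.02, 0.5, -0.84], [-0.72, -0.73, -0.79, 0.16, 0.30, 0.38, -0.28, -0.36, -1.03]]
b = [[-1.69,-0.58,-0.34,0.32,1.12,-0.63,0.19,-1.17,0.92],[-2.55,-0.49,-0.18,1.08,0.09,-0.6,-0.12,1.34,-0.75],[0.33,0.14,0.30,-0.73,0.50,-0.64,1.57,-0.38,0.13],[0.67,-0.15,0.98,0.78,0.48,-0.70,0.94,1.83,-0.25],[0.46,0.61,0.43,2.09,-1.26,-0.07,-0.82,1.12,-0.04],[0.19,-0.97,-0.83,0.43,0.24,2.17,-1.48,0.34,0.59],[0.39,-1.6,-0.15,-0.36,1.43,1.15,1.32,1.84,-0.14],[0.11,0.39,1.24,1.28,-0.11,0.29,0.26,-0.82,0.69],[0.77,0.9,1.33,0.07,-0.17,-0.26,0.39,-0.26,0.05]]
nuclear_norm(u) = 22.32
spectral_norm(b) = 4.10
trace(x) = 0.08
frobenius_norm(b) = 8.16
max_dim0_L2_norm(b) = 3.49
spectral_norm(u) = 5.31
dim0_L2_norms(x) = [1.79, 1.9, 1.73, 1.69, 1.79, 1.47, 1.77, 1.6, 1.83]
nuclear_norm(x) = 14.48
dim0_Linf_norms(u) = [3.12, 1.49, 1.99, 2.9, 1.06, 2.37, 1.5, 2.11, 1.88]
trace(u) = 0.44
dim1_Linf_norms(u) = [1.88, 3.12, 1.13, 1.99, 2.9, 2.37, 2.11, 1.4, 0.98]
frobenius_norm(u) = 9.15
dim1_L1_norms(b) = [6.96, 7.2, 4.72, 6.78, 6.9, 7.24, 8.38, 5.19, 4.2]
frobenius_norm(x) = 5.20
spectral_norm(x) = 2.70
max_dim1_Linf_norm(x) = 1.39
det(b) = -0.31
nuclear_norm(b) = 19.61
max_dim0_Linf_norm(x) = 1.39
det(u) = -21.48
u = b + x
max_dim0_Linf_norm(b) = 2.55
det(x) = -22.80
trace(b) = 0.36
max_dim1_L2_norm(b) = 3.37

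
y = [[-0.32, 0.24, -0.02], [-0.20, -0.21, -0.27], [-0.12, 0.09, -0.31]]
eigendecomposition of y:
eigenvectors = [[(-0.02+0.61j), (-0.02-0.61j), (-0.76+0j)], [-0.70+0.00j, (-0.7-0j), (-0.32+0j)], [(-0.27+0.24j), (-0.27-0.24j), (0.57+0j)]]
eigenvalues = [(-0.32+0.27j), (-0.32-0.27j), (-0.2+0j)]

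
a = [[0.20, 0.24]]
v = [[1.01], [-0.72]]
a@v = [[0.03]]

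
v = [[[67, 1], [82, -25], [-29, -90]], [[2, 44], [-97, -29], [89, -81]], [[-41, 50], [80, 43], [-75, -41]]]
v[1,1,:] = [-97, -29]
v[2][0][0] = -41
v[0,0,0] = 67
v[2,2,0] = -75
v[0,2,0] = -29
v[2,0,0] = -41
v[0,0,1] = 1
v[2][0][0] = -41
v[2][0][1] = 50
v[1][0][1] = 44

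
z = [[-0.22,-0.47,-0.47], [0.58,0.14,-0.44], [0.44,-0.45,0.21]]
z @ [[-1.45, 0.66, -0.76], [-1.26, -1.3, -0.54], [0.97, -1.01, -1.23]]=[[0.46,0.94,1.00], [-1.44,0.65,0.02], [0.13,0.66,-0.35]]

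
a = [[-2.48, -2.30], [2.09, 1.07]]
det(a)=2.153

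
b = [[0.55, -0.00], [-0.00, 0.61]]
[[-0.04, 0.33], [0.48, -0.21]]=b @ [[-0.07,0.60],[0.79,-0.35]]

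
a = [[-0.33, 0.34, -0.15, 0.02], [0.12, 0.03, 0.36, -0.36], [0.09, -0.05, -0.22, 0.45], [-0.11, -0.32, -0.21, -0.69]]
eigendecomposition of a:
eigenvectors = [[(-0.6+0j), (0.85+0j), 0.85-0.00j, -0.57+0.00j], [(-0.68+0j), -0.07+0.26j, -0.07-0.26j, (0.5+0j)], [(0.3+0j), -0.35-0.30j, (-0.35+0.3j), (-0.34+0j)], [0.27+0.00j, (-0.01-0.04j), (-0.01+0.04j), 0.56+0.00j]]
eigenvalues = [(0.12+0j), (-0.29+0.16j), (-0.29-0.16j), (-0.74+0j)]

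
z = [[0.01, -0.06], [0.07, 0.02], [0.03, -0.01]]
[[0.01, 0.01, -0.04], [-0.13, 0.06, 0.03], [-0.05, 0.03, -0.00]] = z @ [[-1.71, 0.86, 0.15], [-0.38, -0.10, 0.75]]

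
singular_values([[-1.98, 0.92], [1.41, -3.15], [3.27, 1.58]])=[4.11, 3.6]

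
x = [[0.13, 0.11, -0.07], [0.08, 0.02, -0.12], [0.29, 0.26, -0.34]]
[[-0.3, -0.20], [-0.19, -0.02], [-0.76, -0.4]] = x @ [[-1.55,  -0.46], [-0.66,  -1.55], [0.41,  -0.41]]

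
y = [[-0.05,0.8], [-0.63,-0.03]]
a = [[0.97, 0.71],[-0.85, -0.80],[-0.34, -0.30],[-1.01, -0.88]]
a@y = [[-0.5, 0.75], [0.55, -0.66], [0.21, -0.26], [0.6, -0.78]]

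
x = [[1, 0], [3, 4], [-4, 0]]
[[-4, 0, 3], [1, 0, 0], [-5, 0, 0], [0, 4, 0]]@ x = [[-16, 0], [1, 0], [-5, 0], [12, 16]]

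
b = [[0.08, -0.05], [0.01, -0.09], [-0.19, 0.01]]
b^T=[[0.08, 0.01, -0.19], [-0.05, -0.09, 0.01]]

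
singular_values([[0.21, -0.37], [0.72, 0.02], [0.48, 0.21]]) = [0.89, 0.42]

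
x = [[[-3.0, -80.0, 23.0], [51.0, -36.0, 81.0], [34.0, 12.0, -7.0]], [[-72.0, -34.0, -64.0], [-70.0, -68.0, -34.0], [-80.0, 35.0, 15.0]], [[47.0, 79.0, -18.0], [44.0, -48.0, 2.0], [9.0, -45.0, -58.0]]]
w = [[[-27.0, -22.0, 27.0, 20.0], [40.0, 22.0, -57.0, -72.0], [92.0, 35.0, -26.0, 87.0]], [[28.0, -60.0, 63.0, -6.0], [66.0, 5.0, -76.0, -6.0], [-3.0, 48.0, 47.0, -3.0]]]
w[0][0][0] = -27.0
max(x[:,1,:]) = 81.0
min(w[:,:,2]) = -76.0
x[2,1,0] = 44.0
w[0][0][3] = 20.0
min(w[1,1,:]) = -76.0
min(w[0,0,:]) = -27.0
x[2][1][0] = 44.0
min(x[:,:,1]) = -80.0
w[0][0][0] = -27.0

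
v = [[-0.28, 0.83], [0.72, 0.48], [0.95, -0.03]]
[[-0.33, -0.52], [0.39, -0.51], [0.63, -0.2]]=v@ [[0.66, -0.23], [-0.18, -0.71]]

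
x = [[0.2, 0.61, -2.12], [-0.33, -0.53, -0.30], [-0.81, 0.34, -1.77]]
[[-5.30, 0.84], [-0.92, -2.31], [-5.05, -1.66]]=x@[[0.66, 1.92], [-0.11, 2.83], [2.53, 0.60]]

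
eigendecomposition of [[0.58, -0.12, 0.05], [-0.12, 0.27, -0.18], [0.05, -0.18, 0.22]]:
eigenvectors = [[0.87, -0.48, 0.09],[-0.4, -0.62, 0.68],[0.27, 0.63, 0.73]]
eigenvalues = [0.65, 0.36, 0.06]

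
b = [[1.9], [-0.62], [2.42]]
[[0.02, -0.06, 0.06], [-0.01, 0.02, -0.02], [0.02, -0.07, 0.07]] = b@[[0.01,  -0.03,  0.03]]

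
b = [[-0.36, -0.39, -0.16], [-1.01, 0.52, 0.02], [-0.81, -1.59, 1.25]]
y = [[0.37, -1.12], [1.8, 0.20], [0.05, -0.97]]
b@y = [[-0.84, 0.48],  [0.56, 1.22],  [-3.10, -0.62]]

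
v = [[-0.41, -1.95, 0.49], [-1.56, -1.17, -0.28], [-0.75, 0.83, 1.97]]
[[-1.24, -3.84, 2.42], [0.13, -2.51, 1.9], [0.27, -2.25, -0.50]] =v @ [[-0.52, 0.79, -0.38], [0.66, 1.44, -1.14], [-0.34, -1.45, 0.08]]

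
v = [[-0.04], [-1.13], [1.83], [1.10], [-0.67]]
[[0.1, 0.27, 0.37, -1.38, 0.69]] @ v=[[-1.61]]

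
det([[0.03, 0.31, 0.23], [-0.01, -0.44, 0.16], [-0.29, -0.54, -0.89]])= -0.031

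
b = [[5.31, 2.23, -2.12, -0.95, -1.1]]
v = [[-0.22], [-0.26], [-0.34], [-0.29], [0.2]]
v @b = [[-1.17, -0.49, 0.47, 0.21, 0.24], [-1.38, -0.58, 0.55, 0.25, 0.29], [-1.81, -0.76, 0.72, 0.32, 0.37], [-1.54, -0.65, 0.61, 0.28, 0.32], [1.06, 0.45, -0.42, -0.19, -0.22]]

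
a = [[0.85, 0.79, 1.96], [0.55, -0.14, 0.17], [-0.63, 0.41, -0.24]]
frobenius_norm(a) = 2.48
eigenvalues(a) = [(-0.03+0.69j), (-0.03-0.69j), (0.54+0j)]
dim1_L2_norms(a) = [2.28, 0.59, 0.79]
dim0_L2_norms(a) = [1.19, 0.9, 1.98]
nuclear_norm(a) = 3.32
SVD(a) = [[-0.98, 0.21, -0.04], [-0.15, -0.55, 0.82], [0.15, 0.81, 0.56]] @ diag([2.3235772033237567, 0.8638610408724313, 0.1285810338150518]) @ [[-0.43, -0.30, -0.85],[-0.73, 0.66, 0.14],[0.52, 0.69, -0.51]]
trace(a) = 0.47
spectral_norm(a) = 2.32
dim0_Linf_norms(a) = [0.85, 0.79, 1.96]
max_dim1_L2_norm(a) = 2.28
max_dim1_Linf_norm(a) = 1.96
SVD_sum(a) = [[0.99, 0.67, 1.93], [0.15, 0.10, 0.29], [-0.15, -0.11, -0.30]] + [[-0.13, 0.12, 0.03], [0.35, -0.31, -0.07], [-0.51, 0.47, 0.10]] + [[-0.00, -0.00, 0.00], [0.06, 0.07, -0.05], [0.04, 0.05, -0.04]]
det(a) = 0.26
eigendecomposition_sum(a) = [[0.27+0.16j, (-0.08-0.61j), 0.49-0.60j], [0.17-0.13j, (-0.4-0.1j), (-0.26-0.45j)], [-0.25+0.07j, (0.41+0.29j), (0.1+0.63j)]] + [[0.27-0.16j, (-0.08+0.61j), (0.49+0.6j)], [0.17+0.13j, (-0.4+0.1j), -0.26+0.45j], [-0.25-0.07j, 0.41-0.29j, (0.1-0.63j)]] + [[0.31+0.00j, (0.95+0j), 0.98+0.00j], [0.21+0.00j, 0.66+0.00j, (0.69+0j)], [-0.14-0.00j, (-0.42-0j), (-0.43-0j)]]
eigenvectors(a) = [[0.69+0.00j,0.69-0.00j,(0.77+0j)], [0.17-0.43j,0.17+0.43j,0.54+0.00j], [-0.38+0.42j,-0.38-0.42j,-0.34+0.00j]]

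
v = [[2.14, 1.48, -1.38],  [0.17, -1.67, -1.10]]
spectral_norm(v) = 2.96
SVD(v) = [[-0.99, 0.12], [0.12, 0.99]] @ diag([2.957717937248974, 1.9884930484353414]) @ [[-0.71, -0.57, 0.42],[0.22, -0.74, -0.63]]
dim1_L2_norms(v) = [2.95, 2.01]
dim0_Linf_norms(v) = [2.14, 1.67, 1.38]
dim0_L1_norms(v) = [2.31, 3.15, 2.48]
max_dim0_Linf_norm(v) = 2.14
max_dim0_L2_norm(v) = 2.23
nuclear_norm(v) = 4.95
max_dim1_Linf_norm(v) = 2.14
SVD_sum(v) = [[2.09, 1.66, -1.22], [-0.26, -0.21, 0.15]] + [[0.05, -0.18, -0.16], [0.43, -1.46, -1.25]]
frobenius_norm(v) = 3.56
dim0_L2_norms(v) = [2.15, 2.23, 1.76]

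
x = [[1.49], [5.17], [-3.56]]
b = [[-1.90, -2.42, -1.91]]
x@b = [[-2.83, -3.61, -2.85], [-9.82, -12.51, -9.87], [6.76, 8.62, 6.80]]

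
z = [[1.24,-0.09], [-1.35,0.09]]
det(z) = -0.010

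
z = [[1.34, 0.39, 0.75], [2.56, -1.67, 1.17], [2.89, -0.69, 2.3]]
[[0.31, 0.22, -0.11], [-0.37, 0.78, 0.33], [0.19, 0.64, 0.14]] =z@[[0.03, 0.25, -0.04], [0.38, -0.14, -0.23], [0.16, -0.08, 0.04]]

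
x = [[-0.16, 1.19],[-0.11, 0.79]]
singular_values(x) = [1.44, 0.0]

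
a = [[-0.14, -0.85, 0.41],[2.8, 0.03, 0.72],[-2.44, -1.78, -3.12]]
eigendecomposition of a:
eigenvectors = [[0.04+0.46j, 0.04-0.46j, (-0.19+0j)], [0.71+0.00j, (0.71-0j), -0.07+0.00j], [-0.53-0.07j, (-0.53+0.07j), (0.98+0j)]]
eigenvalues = [(-0.35+1.76j), (-0.35-1.76j), (-2.52+0j)]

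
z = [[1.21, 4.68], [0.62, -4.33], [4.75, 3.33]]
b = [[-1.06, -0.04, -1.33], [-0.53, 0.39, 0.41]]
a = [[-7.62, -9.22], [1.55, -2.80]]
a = b @ z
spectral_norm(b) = 1.70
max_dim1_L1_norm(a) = 16.84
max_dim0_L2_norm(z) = 7.19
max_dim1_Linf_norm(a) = 9.22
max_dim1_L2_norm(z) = 5.8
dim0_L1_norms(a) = [9.17, 12.02]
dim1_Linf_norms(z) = [4.68, 4.33, 4.75]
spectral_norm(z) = 7.83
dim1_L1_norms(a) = [16.84, 4.35]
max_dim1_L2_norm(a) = 11.96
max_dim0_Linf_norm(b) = 1.33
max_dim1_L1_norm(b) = 2.43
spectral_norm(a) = 12.02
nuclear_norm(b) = 2.48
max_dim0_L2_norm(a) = 9.64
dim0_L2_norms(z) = [4.94, 7.19]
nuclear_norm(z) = 11.68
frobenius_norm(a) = 12.38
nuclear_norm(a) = 14.99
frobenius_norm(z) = 8.73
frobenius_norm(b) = 1.87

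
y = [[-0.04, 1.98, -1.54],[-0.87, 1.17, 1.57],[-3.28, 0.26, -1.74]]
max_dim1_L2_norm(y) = 3.72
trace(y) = -0.61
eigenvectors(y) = [[(-0.48+0j), (0.09-0.54j), (0.09+0.54j)], [(0.19+0j), (0.68+0j), (0.68-0j)], [(-0.86+0j), 0.20+0.44j, 0.20-0.44j]]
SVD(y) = [[-0.35,0.88,-0.33], [-0.04,-0.36,-0.93], [-0.94,-0.32,0.16]] @ diag([3.8886566148173936, 2.2631289504063625, 2.1200228974870834]) @ [[0.8, -0.25, 0.54], [0.58, 0.54, -0.61], [0.14, -0.8, -0.58]]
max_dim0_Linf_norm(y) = 3.28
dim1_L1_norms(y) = [3.56, 3.61, 5.28]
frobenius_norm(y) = 4.97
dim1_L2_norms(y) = [2.51, 2.14, 3.72]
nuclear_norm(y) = 8.27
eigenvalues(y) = [(-3.62+0j), (1.51+1.7j), (1.51-1.7j)]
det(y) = -18.66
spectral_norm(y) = 3.89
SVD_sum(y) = [[-1.10, 0.35, -0.74], [-0.11, 0.03, -0.08], [-2.91, 0.92, -1.98]] + [[1.15,1.08,-1.20], [-0.48,-0.45,0.5], [-0.42,-0.39,0.43]] + [[-0.10, 0.56, 0.40], [-0.28, 1.58, 1.15], [0.05, -0.27, -0.20]]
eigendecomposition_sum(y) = [[-1.07+0.00j, (0.51-0j), (-1.3-0j)], [(0.44-0j), (-0.21+0j), 0.53+0.00j], [(-1.92+0j), 0.92-0.00j, -2.34-0.00j]] + [[0.51+0.61j,0.73-0.44j,-0.12-0.44j], [-0.65+0.76j,(0.69+0.82j),(0.52-0.24j)], [(-0.68-0.2j),-0.33+0.68j,0.30+0.27j]] + [[0.51-0.61j,(0.73+0.44j),(-0.12+0.44j)], [(-0.65-0.76j),(0.69-0.82j),(0.52+0.24j)], [(-0.68+0.2j),-0.33-0.68j,(0.3-0.27j)]]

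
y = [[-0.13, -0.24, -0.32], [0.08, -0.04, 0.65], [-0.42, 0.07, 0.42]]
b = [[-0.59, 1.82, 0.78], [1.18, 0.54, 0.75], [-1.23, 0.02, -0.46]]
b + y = [[-0.72, 1.58, 0.46], [1.26, 0.50, 1.4], [-1.65, 0.09, -0.04]]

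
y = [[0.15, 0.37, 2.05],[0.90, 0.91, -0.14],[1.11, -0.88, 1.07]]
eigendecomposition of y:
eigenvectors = [[(0.79+0j),(-0.66+0j),-0.66-0.00j], [-0.35+0.00j,(-0.58+0.23j),(-0.58-0.23j)], [-0.50+0.00j,(-0.4-0.13j),(-0.4+0.13j)]]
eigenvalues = [(-1.31+0j), (1.72+0.29j), (1.72-0.29j)]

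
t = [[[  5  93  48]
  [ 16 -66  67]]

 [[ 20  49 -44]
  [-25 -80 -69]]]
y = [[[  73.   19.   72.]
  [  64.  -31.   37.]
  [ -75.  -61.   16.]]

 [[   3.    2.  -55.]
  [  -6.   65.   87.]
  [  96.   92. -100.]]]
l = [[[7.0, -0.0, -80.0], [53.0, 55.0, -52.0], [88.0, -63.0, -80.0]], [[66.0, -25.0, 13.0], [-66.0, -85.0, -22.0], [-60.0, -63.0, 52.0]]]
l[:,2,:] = [[88.0, -63.0, -80.0], [-60.0, -63.0, 52.0]]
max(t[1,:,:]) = 49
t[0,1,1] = -66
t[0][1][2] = 67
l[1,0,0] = 66.0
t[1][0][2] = -44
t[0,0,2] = 48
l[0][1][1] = 55.0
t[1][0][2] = -44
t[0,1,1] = -66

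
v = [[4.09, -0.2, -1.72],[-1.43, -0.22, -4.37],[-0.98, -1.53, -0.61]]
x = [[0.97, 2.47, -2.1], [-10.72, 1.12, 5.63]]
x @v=[[2.49,2.48,-11.18], [-50.96,-6.72,10.11]]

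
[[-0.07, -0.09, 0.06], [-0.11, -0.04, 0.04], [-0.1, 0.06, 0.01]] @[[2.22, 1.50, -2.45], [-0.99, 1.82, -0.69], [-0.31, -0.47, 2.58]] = [[-0.08, -0.3, 0.39], [-0.22, -0.26, 0.40], [-0.28, -0.05, 0.23]]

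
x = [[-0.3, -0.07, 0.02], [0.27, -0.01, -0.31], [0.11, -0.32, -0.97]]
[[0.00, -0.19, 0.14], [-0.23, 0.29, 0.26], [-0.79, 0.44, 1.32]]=x @ [[-0.02, 0.48, -0.32], [0.29, 0.44, -0.94], [0.72, -0.54, -1.09]]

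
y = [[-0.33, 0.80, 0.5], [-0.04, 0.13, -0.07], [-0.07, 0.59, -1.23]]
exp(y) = [[0.70, 0.81, 0.21], [-0.03, 1.11, -0.05], [-0.04, 0.34, 0.27]]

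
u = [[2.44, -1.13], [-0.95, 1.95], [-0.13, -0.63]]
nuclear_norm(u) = 4.54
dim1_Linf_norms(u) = [2.44, 1.95, 0.63]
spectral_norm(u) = 3.28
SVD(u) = [[-0.79, -0.58],[0.61, -0.68],[-0.09, 0.45]] @ diag([3.2796324244525636, 1.2622642989799704]) @ [[-0.76,0.65], [-0.65,-0.76]]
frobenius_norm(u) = 3.51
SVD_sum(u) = [[1.96,-1.68],[-1.51,1.3],[0.24,-0.2]] + [[0.48, 0.55],[0.56, 0.65],[-0.37, -0.43]]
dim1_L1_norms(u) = [3.57, 2.9, 0.76]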